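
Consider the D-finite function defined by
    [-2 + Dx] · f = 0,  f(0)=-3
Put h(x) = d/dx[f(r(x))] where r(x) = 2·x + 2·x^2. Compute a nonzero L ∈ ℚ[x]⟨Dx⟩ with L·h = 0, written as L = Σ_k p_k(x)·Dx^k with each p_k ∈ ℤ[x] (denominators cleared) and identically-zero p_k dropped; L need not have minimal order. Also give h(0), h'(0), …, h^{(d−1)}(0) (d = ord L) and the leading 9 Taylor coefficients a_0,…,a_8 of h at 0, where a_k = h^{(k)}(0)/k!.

L = (6 + 16·x + 16·x^2) + (-1 - 2·x)·Dx  (order 1).
h: a_k = -12, -72, -240, -608, -1248, -11072/5, -52096/15, -34560/7, -675968/105, …
ICs: h(0) = -12.

f: a_k = -3, -6, -6, -4, -2, -4/5, -4/15, -8/105, -2/105, …
h₀=f(r): pull back L_f along r ⇒ L₀.
h=h₀': d/dx-closure on L₀ ⇒ L.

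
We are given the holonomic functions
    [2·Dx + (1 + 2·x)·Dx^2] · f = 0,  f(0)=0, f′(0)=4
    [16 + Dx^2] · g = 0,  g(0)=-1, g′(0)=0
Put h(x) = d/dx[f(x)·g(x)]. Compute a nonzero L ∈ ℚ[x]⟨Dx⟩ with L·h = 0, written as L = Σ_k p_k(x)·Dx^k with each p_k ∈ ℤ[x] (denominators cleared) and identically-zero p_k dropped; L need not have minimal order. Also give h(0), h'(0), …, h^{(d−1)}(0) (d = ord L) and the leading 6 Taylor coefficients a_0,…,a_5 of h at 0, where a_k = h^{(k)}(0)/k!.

f: a_k = 0, 4, -4, 16/3, -8, 64/5, …
g: a_k = -1, 0, 8, 0, -32/3, 0, …
L₀ := L_f ⊗_s L_g (sym. prod.), ord ≤ 4.
Differentiate: ansatz ord ≤ ord L₀ ⇒ L.
L = (-896 + 28672·x + 282624·x^2 + 1032192·x^3 + 1826816·x^4 + 1572864·x^5 + 524288·x^6) + (576 + 12416·x + 66560·x^2 + 153600·x^3 + 163840·x^4 + 65536·x^5)·Dx + (280 + 6592·x + 44480·x^2 + 141312·x^3 + 234496·x^4 + 196608·x^5 + 65536·x^6)·Dx^2 + (36 + 776·x + 4160·x^2 + 9600·x^3 + 10240·x^4 + 4096·x^5)·Dx^3 + (21 + 300·x + 1676·x^2 + 4800·x^3 + 7520·x^4 + 6144·x^5 + 2048·x^6)·Dx^4  (order 4).
h: a_k = -4, 8, 80, -96, -64, 0, …
ICs: h(0) = -4, h′(0) = 8, h′′(0) = 160, h′′′(0) = -576.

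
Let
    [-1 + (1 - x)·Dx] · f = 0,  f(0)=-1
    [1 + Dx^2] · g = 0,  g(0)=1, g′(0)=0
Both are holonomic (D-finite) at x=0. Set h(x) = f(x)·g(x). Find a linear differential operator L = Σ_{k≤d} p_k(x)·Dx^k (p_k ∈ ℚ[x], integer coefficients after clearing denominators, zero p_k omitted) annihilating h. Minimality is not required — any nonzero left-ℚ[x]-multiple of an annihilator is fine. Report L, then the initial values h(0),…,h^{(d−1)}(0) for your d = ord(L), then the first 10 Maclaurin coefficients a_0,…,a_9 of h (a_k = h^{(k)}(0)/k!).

f: a_k = -1, -1, -1, -1, -1, -1, -1, -1, -1, -1, …
g: a_k = 1, 0, -1/2, 0, 1/24, 0, -1/720, 0, 1/40320, 0, …
L₀ := L_f ⊗_s L_g (sym. prod.), ord ≤ 2.
L = (-1 + x) + 2·Dx + (-1 + x)·Dx^2  (order 2).
h: a_k = -1, -1, -1/2, -1/2, -13/24, -13/24, -389/720, -389/720, -4357/8064, -4357/8064, …
ICs: h(0) = -1, h′(0) = -1.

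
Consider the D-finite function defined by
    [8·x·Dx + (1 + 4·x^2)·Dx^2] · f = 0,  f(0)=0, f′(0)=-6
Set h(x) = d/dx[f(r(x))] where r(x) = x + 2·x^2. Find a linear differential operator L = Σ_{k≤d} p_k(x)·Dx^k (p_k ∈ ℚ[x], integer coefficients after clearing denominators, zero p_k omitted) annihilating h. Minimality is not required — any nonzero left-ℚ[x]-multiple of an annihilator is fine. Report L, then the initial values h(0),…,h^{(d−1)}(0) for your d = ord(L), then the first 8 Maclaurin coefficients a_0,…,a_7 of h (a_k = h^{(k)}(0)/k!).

f: a_k = 0, -6, 0, 8, 0, -96/5, 0, 384/7, …
h₀=f(r): pull back L_f along r ⇒ L₀.
h₀' ⇒ L via d/dx closure of L₀.
L = (-4 + 8·x + 64·x^2 + 192·x^3 + 192·x^4) + (1 + 4·x + 4·x^2 + 32·x^3 + 80·x^4 + 64·x^5)·Dx  (order 1).
h: a_k = -6, -24, 24, 192, 384, -768, -4992, -6144, …
ICs: h(0) = -6.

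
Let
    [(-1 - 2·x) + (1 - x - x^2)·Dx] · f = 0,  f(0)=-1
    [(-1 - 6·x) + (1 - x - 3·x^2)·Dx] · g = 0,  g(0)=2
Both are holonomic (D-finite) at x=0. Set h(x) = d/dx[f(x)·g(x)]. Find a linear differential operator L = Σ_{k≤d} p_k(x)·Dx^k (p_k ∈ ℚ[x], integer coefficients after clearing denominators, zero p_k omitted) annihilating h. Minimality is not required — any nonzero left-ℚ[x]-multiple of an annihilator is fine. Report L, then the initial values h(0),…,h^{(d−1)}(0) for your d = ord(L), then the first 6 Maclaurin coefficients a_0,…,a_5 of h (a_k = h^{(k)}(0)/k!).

L = (7 + 6·x - 15·x^2 - 108·x^3 + 15·x^4 + 180·x^5 + 90·x^6) + (-1 - x + 15·x^2 - x^3 - 45·x^4 - 3·x^5 + 42·x^6 + 18·x^7)·Dx  (order 1).
h: a_k = -4, -28, -96, -336, -980, -2844, …
ICs: h(0) = -4.

f: a_k = -1, -1, -2, -3, -5, -8, …
g: a_k = 2, 2, 8, 14, 38, 80, …
f·g: L₀ = L_f ⊗_s L_g, ord ≤ 1·1.
h=h₀': d/dx-closure on L₀ ⇒ L.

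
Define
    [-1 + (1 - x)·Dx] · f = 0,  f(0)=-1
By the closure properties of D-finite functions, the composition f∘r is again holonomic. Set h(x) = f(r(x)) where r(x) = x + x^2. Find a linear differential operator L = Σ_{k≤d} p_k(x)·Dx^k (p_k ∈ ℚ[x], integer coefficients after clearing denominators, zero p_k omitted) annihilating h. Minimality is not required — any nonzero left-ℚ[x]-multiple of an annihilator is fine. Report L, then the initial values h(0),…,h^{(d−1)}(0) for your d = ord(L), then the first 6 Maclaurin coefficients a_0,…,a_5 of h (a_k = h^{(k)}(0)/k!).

L = (1 + 2·x) + (-1 + x + x^2)·Dx  (order 1).
h: a_k = -1, -1, -2, -3, -5, -8, …
ICs: h(0) = -1.

f: a_k = -1, -1, -1, -1, -1, -1, …
Substitute x→r, Dx→(1/r')Dx; clear ⇒ L₀.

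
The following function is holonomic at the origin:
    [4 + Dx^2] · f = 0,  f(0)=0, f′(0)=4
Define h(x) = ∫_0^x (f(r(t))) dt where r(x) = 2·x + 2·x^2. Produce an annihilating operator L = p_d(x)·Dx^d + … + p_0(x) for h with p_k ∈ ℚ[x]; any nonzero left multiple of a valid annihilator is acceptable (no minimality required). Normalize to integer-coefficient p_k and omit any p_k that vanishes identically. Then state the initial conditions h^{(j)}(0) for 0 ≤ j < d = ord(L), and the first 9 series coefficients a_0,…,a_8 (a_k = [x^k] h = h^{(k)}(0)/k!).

f: a_k = 0, 4, 0, -8/3, 0, 8/15, 0, -16/315, 0, …
Change of var in L_f (x↦r) gives L₀.
h=∫h₀ ⇒ L = L₀·Dx.
L = (16 + 96·x + 192·x^2 + 128·x^3)·Dx - 2·Dx^2 + (1 + 2·x)·Dx^3  (order 3).
h: a_k = 0, 0, 4, 8/3, -16/3, -64/5, -352/45, 64/7, 6464/315, …
ICs: h(0) = 0, h′(0) = 0, h′′(0) = 8.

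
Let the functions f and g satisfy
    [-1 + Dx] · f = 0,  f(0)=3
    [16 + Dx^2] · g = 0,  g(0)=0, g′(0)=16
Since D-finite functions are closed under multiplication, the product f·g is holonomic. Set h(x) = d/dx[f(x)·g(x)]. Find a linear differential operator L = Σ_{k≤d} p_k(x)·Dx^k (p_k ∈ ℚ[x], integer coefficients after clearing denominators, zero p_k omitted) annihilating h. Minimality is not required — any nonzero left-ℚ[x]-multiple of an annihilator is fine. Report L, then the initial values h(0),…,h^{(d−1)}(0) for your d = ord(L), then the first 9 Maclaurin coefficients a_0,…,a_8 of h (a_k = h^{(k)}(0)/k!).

L = 17 - 2·Dx + Dx^2  (order 2).
h: a_k = 48, 96, -312, -480, 202, 2444/5, 727/15, -184, -50999/840, …
ICs: h(0) = 48, h′(0) = 96.

f: a_k = 3, 3, 3/2, 1/2, 1/8, 1/40, 1/240, 1/1680, 1/13440, …
g: a_k = 0, 16, 0, -128/3, 0, 512/15, 0, -4096/315, 0, …
f·g: L₀ = L_f ⊗_s L_g, ord ≤ 1·2.
h₀' ⇒ L via d/dx closure of L₀.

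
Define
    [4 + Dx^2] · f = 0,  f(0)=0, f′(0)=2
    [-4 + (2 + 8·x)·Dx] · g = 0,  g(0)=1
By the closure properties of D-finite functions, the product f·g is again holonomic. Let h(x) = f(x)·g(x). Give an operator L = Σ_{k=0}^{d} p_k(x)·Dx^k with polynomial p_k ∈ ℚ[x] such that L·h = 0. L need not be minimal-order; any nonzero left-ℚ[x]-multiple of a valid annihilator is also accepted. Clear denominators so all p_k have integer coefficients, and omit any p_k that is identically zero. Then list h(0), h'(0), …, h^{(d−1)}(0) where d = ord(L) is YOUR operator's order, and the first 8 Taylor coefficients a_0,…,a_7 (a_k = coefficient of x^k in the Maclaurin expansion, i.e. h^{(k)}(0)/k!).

f: a_k = 0, 2, 0, -4/3, 0, 4/15, 0, -8/315, …
g: a_k = 1, 2, -2, 4, -10, 28, -84, 264, …
h₀=f·g: eliminate ⇒ L₀, order ≤ 2·1.
L = (16 + 32·x + 64·x^2) + (-4 - 16·x)·Dx + (1 + 8·x + 16·x^2)·Dx^2  (order 2).
h: a_k = 0, 2, 4, -16/3, 16/3, -256/15, 256/5, -48896/315, …
ICs: h(0) = 0, h′(0) = 2.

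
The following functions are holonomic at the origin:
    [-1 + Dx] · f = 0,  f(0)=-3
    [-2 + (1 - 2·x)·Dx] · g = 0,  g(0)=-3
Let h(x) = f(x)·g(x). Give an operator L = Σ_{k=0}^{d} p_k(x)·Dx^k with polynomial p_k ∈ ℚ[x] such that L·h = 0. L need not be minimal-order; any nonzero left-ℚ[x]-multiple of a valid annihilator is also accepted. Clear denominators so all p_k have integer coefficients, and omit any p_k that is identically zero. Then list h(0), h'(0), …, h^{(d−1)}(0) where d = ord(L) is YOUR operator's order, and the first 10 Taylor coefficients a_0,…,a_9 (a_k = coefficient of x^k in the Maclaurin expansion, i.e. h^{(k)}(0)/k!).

f: a_k = -3, -3, -3/2, -1/2, -1/8, -1/40, -1/240, -1/1680, -1/13440, -1/120960, …
g: a_k = -3, -6, -12, -24, -48, -96, -192, -384, -768, -1536, …
h₀=f·g: eliminate ⇒ L₀, order ≤ 1·1.
L = (3 - 2·x) + (-1 + 2·x)·Dx  (order 1).
h: a_k = 9, 27, 117/2, 237/2, 1899/8, 18993/40, 75973/80, 1063623/560, 17017969/4480, 306323443/40320, …
ICs: h(0) = 9.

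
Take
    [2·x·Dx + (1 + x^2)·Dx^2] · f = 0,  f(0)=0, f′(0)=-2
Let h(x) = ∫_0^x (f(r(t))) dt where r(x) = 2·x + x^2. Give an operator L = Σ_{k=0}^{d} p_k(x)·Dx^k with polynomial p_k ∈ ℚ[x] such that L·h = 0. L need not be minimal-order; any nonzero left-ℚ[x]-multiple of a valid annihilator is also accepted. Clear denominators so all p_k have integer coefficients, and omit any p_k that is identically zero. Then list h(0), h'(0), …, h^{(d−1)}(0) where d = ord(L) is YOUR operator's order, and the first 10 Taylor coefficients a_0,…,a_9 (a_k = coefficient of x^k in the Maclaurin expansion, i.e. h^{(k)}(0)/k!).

L = (-1 + 8·x + 16·x^2 + 12·x^3 + 3·x^4)·Dx^2 + (1 + x + 4·x^2 + 8·x^3 + 5·x^4 + x^5)·Dx^3  (order 3).
h: a_k = 0, 0, -2, -2/3, 4/3, 8/5, -22/15, -94/21, 4/7, 112/9, …
ICs: h(0) = 0, h′(0) = 0, h′′(0) = -4.

f: a_k = 0, -2, 0, 2/3, 0, -2/5, 0, 2/7, 0, -2/9, …
L₀ from L_f via x↦r, Dx↦r'^{-1}Dx.
Integrate: L := L₀·Dx.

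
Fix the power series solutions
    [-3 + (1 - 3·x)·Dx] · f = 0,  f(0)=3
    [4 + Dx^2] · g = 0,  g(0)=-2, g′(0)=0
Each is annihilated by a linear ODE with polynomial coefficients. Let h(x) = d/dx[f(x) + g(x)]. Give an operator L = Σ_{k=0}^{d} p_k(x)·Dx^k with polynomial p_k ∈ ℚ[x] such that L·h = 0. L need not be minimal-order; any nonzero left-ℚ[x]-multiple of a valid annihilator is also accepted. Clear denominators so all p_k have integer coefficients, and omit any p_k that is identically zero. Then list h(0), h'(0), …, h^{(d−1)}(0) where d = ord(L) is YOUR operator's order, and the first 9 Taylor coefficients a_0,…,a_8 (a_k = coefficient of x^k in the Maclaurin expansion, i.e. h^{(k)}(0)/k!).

L = (1344 - 288·x + 432·x^2) + (-116 + 396·x - 216·x^2 + 216·x^3)·Dx + (336 - 72·x + 108·x^2)·Dx^2 + (-29 + 99·x - 54·x^2 + 54·x^3)·Dx^3  (order 3).
h: a_k = 9, 62, 243, 2900/3, 3645, 196846/15, 45927, 49601128/315, 531441, …
ICs: h(0) = 9, h′(0) = 62, h′′(0) = 486.

f: a_k = 3, 9, 27, 81, 243, 729, 2187, 6561, 19683, …
g: a_k = -2, 0, 4, 0, -4/3, 0, 8/45, 0, -4/315, …
Weyl lclm of L_f,L_g ⇒ L₀ (ord ≤ 3).
h=h₀': d/dx-closure on L₀ ⇒ L.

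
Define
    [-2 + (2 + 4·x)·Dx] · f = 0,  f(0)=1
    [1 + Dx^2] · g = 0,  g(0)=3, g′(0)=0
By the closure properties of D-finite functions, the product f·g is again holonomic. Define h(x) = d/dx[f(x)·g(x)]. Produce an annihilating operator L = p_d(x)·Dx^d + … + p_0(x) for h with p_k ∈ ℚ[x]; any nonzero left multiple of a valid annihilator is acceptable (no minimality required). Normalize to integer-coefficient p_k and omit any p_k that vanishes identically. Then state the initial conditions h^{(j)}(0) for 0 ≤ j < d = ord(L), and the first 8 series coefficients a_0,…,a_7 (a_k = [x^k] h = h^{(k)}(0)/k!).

f: a_k = 1, 1, -1/2, 1/2, -5/8, 7/8, -21/16, 33/16, …
g: a_k = 3, 0, -3/2, 0, 1/8, 0, -1/240, 0, …
Product ⇒ symmetric product L₀, ord ≤ 2.
Derive L from L₀ (diff closure).
L = (2 + 12·x + 16·x^2 + 8·x^3 + 4·x^4) + (1 - 6·x^2 - 4·x^3)·Dx + (1 + 5·x + 9·x^2 + 8·x^3 + 4·x^4)·Dx^2  (order 2).
h: a_k = 3, -6, 0, -4, 10, -92/5, 518/15, -6856/105, …
ICs: h(0) = 3, h′(0) = -6.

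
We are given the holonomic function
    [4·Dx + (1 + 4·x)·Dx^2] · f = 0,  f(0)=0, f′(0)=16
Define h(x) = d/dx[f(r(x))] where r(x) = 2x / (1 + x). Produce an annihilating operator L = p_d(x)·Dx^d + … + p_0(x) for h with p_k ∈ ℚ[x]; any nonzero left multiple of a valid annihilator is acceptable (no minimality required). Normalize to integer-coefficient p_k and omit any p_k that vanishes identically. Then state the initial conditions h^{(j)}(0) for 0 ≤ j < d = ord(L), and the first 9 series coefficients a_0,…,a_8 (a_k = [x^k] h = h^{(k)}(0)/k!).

L = (10 + 18·x) + (1 + 10·x + 9·x^2)·Dx  (order 1).
h: a_k = 32, -320, 2912, -26240, 236192, -2125760, 19131872, -172186880, 1549681952, …
ICs: h(0) = 32.

f: a_k = 0, 16, -32, 256/3, -256, 4096/5, -8192/3, 65536/7, -32768, …
Substitute x→r, Dx→(1/r')Dx; clear ⇒ L₀.
h=h₀': d/dx-closure on L₀ ⇒ L.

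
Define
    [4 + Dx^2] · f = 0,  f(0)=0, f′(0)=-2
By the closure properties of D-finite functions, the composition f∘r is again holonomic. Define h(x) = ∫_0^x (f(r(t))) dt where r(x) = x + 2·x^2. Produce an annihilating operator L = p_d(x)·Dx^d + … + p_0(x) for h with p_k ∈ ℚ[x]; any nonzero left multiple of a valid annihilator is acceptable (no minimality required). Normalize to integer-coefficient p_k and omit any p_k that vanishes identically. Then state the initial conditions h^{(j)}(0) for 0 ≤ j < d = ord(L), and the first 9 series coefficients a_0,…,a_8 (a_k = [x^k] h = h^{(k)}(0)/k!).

L = (4 + 48·x + 192·x^2 + 256·x^3)·Dx - 4·Dx^2 + (1 + 4·x)·Dx^3  (order 3).
h: a_k = 0, 0, -1, -4/3, 1/3, 8/5, 118/45, 8/7, -419/315, …
ICs: h(0) = 0, h′(0) = 0, h′′(0) = -2.

f: a_k = 0, -2, 0, 4/3, 0, -4/15, 0, 8/315, 0, …
h₀=f(r): pull back L_f along r ⇒ L₀.
∫: right-multiply L₀ by Dx.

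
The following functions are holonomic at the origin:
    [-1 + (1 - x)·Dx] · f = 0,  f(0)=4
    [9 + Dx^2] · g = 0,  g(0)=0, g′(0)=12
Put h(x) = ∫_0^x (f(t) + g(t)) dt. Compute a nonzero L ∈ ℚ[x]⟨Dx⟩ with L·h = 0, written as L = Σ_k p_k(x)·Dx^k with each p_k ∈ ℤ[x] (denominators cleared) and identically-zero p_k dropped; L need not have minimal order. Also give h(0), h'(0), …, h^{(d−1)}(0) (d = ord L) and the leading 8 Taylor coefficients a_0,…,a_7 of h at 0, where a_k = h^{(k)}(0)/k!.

f: a_k = 4, 4, 4, 4, 4, 4, 4, 4, …
g: a_k = 0, 12, 0, -18, 0, 81/10, 0, -243/140, …
Sum ⇒ L₀ = lclm(L_f,L_g) in ℚ(x)⟨Dx⟩.
∫: right-multiply L₀ by Dx.
L = (135 - 162·x + 81·x^2)·Dx + (-99 + 261·x - 243·x^2 + 81·x^3)·Dx^2 + (15 - 18·x + 9·x^2)·Dx^3 + (-11 + 29·x - 27·x^2 + 9·x^3)·Dx^4  (order 4).
h: a_k = 0, 4, 8, 4/3, -7/2, 4/5, 121/60, 4/7, …
ICs: h(0) = 0, h′(0) = 4, h′′(0) = 16, h′′′(0) = 8.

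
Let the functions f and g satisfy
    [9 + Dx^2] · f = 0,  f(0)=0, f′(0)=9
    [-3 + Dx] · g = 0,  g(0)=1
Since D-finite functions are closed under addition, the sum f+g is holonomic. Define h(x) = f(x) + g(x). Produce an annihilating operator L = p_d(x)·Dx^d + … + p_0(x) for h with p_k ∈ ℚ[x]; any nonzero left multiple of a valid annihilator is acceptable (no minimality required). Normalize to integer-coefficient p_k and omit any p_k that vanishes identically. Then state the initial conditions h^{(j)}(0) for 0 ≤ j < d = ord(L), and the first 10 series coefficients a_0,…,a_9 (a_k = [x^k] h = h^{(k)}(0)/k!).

L = -27 + 9·Dx - 3·Dx^2 + Dx^3  (order 3).
h: a_k = 1, 12, 9/2, -9, 27/8, 81/10, 81/80, -243/280, 729/4480, 243/1120, …
ICs: h(0) = 1, h′(0) = 12, h′′(0) = 9.

f: a_k = 0, 9, 0, -27/2, 0, 243/40, 0, -729/560, 0, 729/4480, …
g: a_k = 1, 3, 9/2, 9/2, 27/8, 81/40, 81/80, 243/560, 729/4480, 243/4480, …
L₀ := lclm(L_f,L_g); ord L₀ ≤ 2+1.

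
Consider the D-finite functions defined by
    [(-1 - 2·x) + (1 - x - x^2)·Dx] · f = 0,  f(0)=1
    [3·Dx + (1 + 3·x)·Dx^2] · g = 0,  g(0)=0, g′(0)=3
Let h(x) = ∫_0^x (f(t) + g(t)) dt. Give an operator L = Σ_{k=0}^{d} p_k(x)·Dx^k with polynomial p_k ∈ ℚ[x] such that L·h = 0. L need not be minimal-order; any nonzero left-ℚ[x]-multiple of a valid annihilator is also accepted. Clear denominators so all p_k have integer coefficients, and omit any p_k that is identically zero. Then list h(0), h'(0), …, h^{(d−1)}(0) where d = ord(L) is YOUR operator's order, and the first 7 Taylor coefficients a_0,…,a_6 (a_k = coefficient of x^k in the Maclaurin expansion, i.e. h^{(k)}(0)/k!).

f: a_k = 1, 1, 2, 3, 5, 8, 13, …
g: a_k = 0, 3, -9/2, 9, -81/4, 243/5, -243/2, …
f+g: L₀ = lclm(L_f,L_g), ord ≤ 1+2.
∫: right-multiply L₀ by Dx.
L = (126 + 342·x + 468·x^2 + 180·x^3 + 108·x^4)·Dx^2 + (156·x + 576·x^2 + 672·x^3 + 378·x^4 + 180·x^5)·Dx^3 + (-7 - 35·x - 29·x^2 + 63·x^3 + 99·x^4 + 93·x^5 + 36·x^6)·Dx^4  (order 4).
h: a_k = 0, 1, 2, -5/6, 3, -61/20, 283/30, …
ICs: h(0) = 0, h′(0) = 1, h′′(0) = 4, h′′′(0) = -5.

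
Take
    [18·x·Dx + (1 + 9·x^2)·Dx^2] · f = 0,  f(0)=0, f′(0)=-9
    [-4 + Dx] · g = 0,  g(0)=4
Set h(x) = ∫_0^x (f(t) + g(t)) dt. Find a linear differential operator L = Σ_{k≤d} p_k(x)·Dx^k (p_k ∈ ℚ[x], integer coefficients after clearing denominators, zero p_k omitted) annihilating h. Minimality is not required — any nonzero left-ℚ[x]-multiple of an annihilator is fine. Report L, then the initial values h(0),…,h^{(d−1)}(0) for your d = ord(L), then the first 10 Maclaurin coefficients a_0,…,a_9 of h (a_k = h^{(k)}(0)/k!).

f: a_k = 0, -9, 0, 27, 0, -729/5, 0, 6561/7, 0, -6561, …
g: a_k = 4, 16, 32, 128/3, 128/3, 512/15, 1024/45, 4096/315, 2048/315, 8192/2835, …
Sum ⇒ L₀ = lclm(L_f,L_g) in ℚ(x)⟨Dx⟩.
Integrate: L := L₀·Dx.
L = (36 - 144·x - 972·x^2 - 1296·x^3)·Dx^2 + (-17 + 99·x^2 - 648·x^4)·Dx^3 + (2 + 9·x + 36·x^2 + 81·x^3 + 162·x^4)·Dx^4  (order 4).
h: a_k = 0, 4, 7/2, 32/3, 209/12, 128/15, -335/18, 1024/315, 42763/360, 2048/2835, …
ICs: h(0) = 0, h′(0) = 4, h′′(0) = 7, h′′′(0) = 64.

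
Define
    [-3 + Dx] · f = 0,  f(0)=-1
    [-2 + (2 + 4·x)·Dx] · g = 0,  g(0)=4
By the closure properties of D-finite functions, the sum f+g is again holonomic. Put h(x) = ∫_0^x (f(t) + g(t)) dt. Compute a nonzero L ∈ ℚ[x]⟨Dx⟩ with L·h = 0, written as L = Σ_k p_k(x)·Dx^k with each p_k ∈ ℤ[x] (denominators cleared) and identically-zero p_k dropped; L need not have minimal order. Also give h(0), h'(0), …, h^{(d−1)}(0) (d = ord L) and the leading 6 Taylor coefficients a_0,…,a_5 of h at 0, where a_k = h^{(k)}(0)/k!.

f: a_k = -1, -3, -9/2, -9/2, -27/8, -81/40, …
g: a_k = 4, 4, -2, 2, -5/2, 7/2, …
h₀=f+g: left-lcm gives L₀, ord ≤ 2.
Integrate: L := L₀·Dx.
L = (12 + 18·x)·Dx + (-10 - 36·x - 36·x^2)·Dx^2 + (2 + 10·x + 12·x^2)·Dx^3  (order 3).
h: a_k = 0, 3, 1/2, -13/6, -5/8, -47/40, …
ICs: h(0) = 0, h′(0) = 3, h′′(0) = 1.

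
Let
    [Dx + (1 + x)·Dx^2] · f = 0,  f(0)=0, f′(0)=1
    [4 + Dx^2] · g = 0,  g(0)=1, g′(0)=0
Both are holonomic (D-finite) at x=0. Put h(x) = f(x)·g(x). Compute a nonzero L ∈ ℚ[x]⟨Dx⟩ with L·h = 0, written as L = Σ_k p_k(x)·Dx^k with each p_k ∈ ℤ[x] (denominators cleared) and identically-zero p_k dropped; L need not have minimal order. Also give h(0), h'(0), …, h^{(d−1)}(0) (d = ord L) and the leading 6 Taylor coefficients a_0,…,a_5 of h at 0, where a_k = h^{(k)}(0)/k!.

L = (168 + 864·x + 1456·x^2 + 1024·x^3 + 256·x^4) + (112 + 368·x + 384·x^2 + 128·x^3)·Dx + (102 + 464·x + 744·x^2 + 512·x^3 + 128·x^4)·Dx^2 + (28 + 92·x + 96·x^2 + 32·x^3)·Dx^3 + (15 + 62·x + 95·x^2 + 64·x^3 + 16·x^4)·Dx^4  (order 4).
h: a_k = 0, 1, -1/2, -5/3, 3/4, 1/5, …
ICs: h(0) = 0, h′(0) = 1, h′′(0) = -1, h′′′(0) = -10.

f: a_k = 0, 1, -1/2, 1/3, -1/4, 1/5, …
g: a_k = 1, 0, -2, 0, 2/3, 0, …
Product ⇒ symmetric product L₀, ord ≤ 4.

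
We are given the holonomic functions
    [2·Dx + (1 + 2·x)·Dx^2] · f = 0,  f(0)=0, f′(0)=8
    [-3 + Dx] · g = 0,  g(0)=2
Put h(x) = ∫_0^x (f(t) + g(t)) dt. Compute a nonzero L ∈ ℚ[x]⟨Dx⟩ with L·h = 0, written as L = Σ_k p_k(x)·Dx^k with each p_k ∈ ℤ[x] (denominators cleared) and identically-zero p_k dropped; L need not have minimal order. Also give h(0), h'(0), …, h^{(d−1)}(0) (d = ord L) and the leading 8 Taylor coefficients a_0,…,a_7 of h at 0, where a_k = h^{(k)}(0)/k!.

L = (-42 - 36·x)·Dx^2 + (-1 - 36·x - 36·x^2)·Dx^3 + (5 + 16·x + 12·x^2)·Dx^4  (order 4).
h: a_k = 0, 2, 7, 1/3, 59/12, -37/20, 593/120, -4877/840, …
ICs: h(0) = 0, h′(0) = 2, h′′(0) = 14, h′′′(0) = 2.

f: a_k = 0, 8, -8, 32/3, -16, 128/5, -128/3, 512/7, …
g: a_k = 2, 6, 9, 9, 27/4, 81/20, 81/40, 243/280, …
f+g: L₀ = lclm(L_f,L_g), ord ≤ 2+1.
∫: right-multiply L₀ by Dx.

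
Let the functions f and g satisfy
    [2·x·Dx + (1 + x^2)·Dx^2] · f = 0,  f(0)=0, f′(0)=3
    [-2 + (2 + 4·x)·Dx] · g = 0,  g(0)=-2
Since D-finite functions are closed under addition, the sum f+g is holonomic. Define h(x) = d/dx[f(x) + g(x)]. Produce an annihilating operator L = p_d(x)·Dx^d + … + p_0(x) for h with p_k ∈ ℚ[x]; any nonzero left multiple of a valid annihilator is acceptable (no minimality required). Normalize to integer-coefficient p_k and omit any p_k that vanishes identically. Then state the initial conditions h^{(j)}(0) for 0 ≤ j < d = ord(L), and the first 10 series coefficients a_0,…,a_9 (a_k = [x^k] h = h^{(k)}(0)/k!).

L = (-4 - 20·x + 12·x^2 + 12·x^3) + (-10 - 16·x - 16·x^2 + 48·x^3 + 42·x^4)·Dx + (-2 + 12·x^2 + 12·x^3 + 14·x^4 + 12·x^5)·Dx^2  (order 2).
h: a_k = 1, 2, -6, 5, -23/4, 63/4, -255/8, 429/8, -6243/64, 12155/64, …
ICs: h(0) = 1, h′(0) = 2.

f: a_k = 0, 3, 0, -1, 0, 3/5, 0, -3/7, 0, 1/3, …
g: a_k = -2, -2, 1, -1, 5/4, -7/4, 21/8, -33/8, 429/64, -715/64, …
Sum ⇒ L₀ = lclm(L_f,L_g) in ℚ(x)⟨Dx⟩.
h₀' ⇒ L via d/dx closure of L₀.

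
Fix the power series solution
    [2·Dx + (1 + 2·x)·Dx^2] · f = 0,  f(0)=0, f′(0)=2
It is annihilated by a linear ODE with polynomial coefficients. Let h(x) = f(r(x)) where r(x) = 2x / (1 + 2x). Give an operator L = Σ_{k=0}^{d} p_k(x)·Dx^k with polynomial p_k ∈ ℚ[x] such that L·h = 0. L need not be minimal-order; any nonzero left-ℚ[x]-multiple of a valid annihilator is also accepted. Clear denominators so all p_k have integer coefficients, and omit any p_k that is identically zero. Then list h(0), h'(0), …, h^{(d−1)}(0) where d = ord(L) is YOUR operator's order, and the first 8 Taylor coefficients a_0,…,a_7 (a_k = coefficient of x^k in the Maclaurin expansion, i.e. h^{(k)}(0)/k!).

L = (8 + 24·x)·Dx + (1 + 8·x + 12·x^2)·Dx^2  (order 2).
h: a_k = 0, 4, -16, 208/3, -320, 7744/5, -23296/3, 279808/7, …
ICs: h(0) = 0, h′(0) = 4.

f: a_k = 0, 2, -2, 8/3, -4, 32/5, -32/3, 128/7, …
L₀ from L_f via x↦r, Dx↦r'^{-1}Dx.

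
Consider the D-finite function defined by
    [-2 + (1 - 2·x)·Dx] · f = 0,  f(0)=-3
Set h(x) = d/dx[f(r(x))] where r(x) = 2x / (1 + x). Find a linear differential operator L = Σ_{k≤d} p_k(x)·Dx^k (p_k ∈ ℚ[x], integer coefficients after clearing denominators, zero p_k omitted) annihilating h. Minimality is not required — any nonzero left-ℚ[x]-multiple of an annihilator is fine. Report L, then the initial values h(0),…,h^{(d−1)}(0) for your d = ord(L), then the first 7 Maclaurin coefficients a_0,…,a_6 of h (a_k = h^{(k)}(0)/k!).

L = 6 + (-1 + 3·x)·Dx  (order 1).
h: a_k = -12, -72, -324, -1296, -4860, -17496, -61236, …
ICs: h(0) = -12.

f: a_k = -3, -6, -12, -24, -48, -96, -192, …
f∘r: x↦r, Dx↦Dx/r' in L_f ⇒ L₀.
Differentiate: ansatz ord ≤ ord L₀ ⇒ L.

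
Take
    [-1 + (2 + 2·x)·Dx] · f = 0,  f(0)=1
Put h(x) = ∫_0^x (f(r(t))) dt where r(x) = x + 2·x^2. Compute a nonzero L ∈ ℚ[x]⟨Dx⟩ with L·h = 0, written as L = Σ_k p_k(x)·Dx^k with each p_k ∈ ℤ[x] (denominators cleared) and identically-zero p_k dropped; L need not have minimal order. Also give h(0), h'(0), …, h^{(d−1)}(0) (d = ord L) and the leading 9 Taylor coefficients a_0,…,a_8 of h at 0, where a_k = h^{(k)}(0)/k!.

f: a_k = 1, 1/2, -1/8, 1/16, -5/128, 7/256, -21/1024, 33/2048, -429/32768, …
h₀=f(r): pull back L_f along r ⇒ L₀.
Integrate: L := L₀·Dx.
L = (-1 - 4·x)·Dx + (2 + 2·x + 4·x^2)·Dx^2  (order 2).
h: a_k = 0, 1, 1/4, 7/24, -7/64, -21/640, 119/1536, -27/1024, -791/16384, …
ICs: h(0) = 0, h′(0) = 1.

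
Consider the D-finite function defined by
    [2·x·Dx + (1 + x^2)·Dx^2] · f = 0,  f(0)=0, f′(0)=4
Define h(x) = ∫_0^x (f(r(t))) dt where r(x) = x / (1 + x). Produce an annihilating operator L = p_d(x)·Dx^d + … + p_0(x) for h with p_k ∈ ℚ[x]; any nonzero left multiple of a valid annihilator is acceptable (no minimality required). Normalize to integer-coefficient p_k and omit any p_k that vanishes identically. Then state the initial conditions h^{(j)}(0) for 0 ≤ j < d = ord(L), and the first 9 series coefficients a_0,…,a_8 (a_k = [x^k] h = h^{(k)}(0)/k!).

f: a_k = 0, 4, 0, -4/3, 0, 4/5, 0, -4/7, 0, …
Substitute x→r, Dx→(1/r')Dx; clear ⇒ L₀.
h=∫h₀ ⇒ L = L₀·Dx.
L = (2 + 4·x)·Dx^2 + (1 + 2·x + 2·x^2)·Dx^3  (order 3).
h: a_k = 0, 0, 2, -4/3, 2/3, 0, -8/15, 16/21, -4/7, …
ICs: h(0) = 0, h′(0) = 0, h′′(0) = 4.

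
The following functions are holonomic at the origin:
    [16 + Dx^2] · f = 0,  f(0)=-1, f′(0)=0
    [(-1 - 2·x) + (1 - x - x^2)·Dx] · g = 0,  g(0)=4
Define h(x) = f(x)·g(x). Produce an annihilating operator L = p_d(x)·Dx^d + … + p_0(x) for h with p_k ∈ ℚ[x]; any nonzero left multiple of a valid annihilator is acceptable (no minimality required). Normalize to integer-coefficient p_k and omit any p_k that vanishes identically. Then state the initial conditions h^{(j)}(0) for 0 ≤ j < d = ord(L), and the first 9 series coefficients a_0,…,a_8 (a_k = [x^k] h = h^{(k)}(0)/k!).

L = (-14 + 16·x + 16·x^2) + (2 + 4·x)·Dx + (-1 + x + x^2)·Dx^2  (order 2).
h: a_k = -4, -4, 24, 20, 4/3, 64/3, 2044/45, 3004/45, 11096/105, …
ICs: h(0) = -4, h′(0) = -4.

f: a_k = -1, 0, 8, 0, -32/3, 0, 256/45, 0, -512/315, …
g: a_k = 4, 4, 8, 12, 20, 32, 52, 84, 136, …
Product ⇒ symmetric product L₀, ord ≤ 2.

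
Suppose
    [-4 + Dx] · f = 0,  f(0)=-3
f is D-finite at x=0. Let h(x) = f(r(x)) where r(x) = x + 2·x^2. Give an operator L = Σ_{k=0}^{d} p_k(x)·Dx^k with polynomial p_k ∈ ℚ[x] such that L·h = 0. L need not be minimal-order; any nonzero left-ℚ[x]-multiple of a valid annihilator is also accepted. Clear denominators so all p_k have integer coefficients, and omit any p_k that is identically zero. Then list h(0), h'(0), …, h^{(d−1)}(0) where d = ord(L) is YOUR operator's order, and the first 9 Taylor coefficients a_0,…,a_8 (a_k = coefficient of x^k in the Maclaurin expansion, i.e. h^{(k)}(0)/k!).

L = (-4 - 16·x) + Dx  (order 1).
h: a_k = -3, -12, -48, -128, -320, -3328/5, -19456/15, -237568/105, -391168/105, …
ICs: h(0) = -3.

f: a_k = -3, -12, -24, -32, -32, -128/5, -256/15, -1024/105, -512/105, …
L₀ from L_f via x↦r, Dx↦r'^{-1}Dx.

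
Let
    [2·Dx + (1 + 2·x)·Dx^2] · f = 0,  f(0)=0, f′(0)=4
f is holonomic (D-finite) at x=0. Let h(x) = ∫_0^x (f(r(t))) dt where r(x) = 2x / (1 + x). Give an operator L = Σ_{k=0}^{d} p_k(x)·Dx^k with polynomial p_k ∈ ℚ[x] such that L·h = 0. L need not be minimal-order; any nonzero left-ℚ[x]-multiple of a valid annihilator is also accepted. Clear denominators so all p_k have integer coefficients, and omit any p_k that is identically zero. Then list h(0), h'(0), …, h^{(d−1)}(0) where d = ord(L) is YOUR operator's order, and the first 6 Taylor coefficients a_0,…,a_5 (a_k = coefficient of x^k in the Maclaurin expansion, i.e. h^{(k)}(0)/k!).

L = (6 + 10·x)·Dx^2 + (1 + 6·x + 5·x^2)·Dx^3  (order 3).
h: a_k = 0, 0, 4, -8, 62/3, -312/5, …
ICs: h(0) = 0, h′(0) = 0, h′′(0) = 8.

f: a_k = 0, 4, -4, 16/3, -8, 64/5, …
f∘r: x↦r, Dx↦Dx/r' in L_f ⇒ L₀.
Integrate: L := L₀·Dx.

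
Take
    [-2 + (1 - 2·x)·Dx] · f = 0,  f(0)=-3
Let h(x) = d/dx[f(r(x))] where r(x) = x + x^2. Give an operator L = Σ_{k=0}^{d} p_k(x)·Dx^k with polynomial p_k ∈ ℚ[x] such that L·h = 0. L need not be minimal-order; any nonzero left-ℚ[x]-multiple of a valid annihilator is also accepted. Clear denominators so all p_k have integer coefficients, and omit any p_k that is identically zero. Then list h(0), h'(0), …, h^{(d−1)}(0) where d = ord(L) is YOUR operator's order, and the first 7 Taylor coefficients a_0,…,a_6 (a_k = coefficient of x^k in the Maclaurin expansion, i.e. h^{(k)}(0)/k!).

L = (6 + 12·x + 12·x^2) + (-1 + 6·x^2 + 4·x^3)·Dx  (order 1).
h: a_k = -6, -36, -144, -528, -1800, -5904, -18816, …
ICs: h(0) = -6.

f: a_k = -3, -6, -12, -24, -48, -96, -192, …
f∘r: x↦r, Dx↦Dx/r' in L_f ⇒ L₀.
Differentiate: ansatz ord ≤ ord L₀ ⇒ L.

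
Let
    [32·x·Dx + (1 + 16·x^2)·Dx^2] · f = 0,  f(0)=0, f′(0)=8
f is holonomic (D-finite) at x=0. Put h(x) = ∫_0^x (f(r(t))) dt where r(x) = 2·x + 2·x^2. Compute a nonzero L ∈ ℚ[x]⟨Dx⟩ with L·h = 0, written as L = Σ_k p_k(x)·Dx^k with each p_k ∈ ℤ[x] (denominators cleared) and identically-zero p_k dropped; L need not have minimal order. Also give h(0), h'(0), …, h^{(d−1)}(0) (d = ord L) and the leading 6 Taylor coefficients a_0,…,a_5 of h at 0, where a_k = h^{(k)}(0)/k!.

L = (-2 + 128·x + 512·x^2 + 768·x^3 + 384·x^4)·Dx^2 + (1 + 2·x + 64·x^2 + 256·x^3 + 320·x^4 + 128·x^5)·Dx^3  (order 3).
h: a_k = 0, 0, 8, 16/3, -256/3, -1024/5, …
ICs: h(0) = 0, h′(0) = 0, h′′(0) = 16.

f: a_k = 0, 8, 0, -128/3, 0, 2048/5, …
Substitute x→r, Dx→(1/r')Dx; clear ⇒ L₀.
∫: right-multiply L₀ by Dx.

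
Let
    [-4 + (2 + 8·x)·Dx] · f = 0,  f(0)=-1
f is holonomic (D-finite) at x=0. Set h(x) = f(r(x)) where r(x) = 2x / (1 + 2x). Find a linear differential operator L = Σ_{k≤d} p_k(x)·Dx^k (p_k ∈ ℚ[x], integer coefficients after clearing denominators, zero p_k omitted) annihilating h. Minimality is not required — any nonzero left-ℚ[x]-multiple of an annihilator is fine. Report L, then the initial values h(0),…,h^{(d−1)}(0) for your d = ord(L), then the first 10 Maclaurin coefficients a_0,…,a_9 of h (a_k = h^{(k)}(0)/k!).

f: a_k = -1, -2, 2, -4, 10, -28, 84, -264, 858, -2860, …
Change of var in L_f (x↦r) gives L₀.
L = -4 + (1 + 12·x + 20·x^2)·Dx  (order 1).
h: a_k = -1, -4, 16, -80, 480, -3264, 24064, -187136, 1510400, -12528640, …
ICs: h(0) = -1.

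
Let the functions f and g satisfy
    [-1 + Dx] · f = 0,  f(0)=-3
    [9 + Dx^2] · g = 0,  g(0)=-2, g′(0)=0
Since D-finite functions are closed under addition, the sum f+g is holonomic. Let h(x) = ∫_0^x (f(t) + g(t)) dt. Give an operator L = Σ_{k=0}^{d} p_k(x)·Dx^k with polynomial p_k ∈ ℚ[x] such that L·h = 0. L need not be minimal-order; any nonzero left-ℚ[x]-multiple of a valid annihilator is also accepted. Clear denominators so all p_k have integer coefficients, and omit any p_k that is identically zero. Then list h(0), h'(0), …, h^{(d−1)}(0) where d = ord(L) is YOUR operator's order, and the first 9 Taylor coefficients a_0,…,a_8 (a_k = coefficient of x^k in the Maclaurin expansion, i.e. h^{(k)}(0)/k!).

f: a_k = -3, -3, -3/2, -1/2, -1/8, -1/40, -1/240, -1/1680, -1/13440, …
g: a_k = -2, 0, 9, 0, -27/4, 0, 81/40, 0, -729/2240, …
L₀ := lclm(L_f,L_g); ord L₀ ≤ 1+2.
h=∫₀ˣh₀: take L = L₀·Dx.
L = -9·Dx + 9·Dx^2 - Dx^3 + Dx^4  (order 4).
h: a_k = 0, -5, -3/2, 5/2, -1/8, -11/8, -1/240, 97/336, -1/13440, …
ICs: h(0) = 0, h′(0) = -5, h′′(0) = -3, h′′′(0) = 15.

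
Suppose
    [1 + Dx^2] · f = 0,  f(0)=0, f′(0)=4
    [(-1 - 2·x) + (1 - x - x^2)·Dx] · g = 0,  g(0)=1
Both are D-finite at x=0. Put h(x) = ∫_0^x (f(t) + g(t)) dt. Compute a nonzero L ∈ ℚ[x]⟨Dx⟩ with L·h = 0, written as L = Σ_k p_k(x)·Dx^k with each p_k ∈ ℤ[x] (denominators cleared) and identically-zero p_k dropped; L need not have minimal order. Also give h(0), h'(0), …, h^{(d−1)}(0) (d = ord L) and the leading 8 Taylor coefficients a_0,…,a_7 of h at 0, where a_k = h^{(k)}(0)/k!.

f: a_k = 0, 4, 0, -2/3, 0, 1/30, 0, -1/1260, …
g: a_k = 1, 1, 2, 3, 5, 8, 13, 21, …
f+g: L₀ = lclm(L_f,L_g), ord ≤ 2+1.
h=∫h₀ ⇒ L = L₀·Dx.
L = (-19 - 48·x - 31·x^2 - 24·x^3 - 5·x^4 - 2·x^5)·Dx + (5 - x - 4·x^2 - 7·x^3 - 6·x^4 - 3·x^5 - x^6)·Dx^2 + (-19 - 48·x - 31·x^2 - 24·x^3 - 5·x^4 - 2·x^5)·Dx^3 + (5 - x - 4·x^2 - 7·x^3 - 6·x^4 - 3·x^5 - x^6)·Dx^4  (order 4).
h: a_k = 0, 1, 5/2, 2/3, 7/12, 1, 241/180, 13/7, …
ICs: h(0) = 0, h′(0) = 1, h′′(0) = 5, h′′′(0) = 4.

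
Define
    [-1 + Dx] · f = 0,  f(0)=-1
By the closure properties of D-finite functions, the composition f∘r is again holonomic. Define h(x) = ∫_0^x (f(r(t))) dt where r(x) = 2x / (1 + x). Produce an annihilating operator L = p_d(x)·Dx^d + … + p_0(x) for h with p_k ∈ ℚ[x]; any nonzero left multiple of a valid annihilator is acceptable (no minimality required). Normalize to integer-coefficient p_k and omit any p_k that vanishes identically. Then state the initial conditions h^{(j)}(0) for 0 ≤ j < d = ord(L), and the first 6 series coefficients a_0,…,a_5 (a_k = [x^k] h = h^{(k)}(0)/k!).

f: a_k = -1, -1, -1/2, -1/6, -1/24, -1/120, …
h₀=f(r): pull back L_f along r ⇒ L₀.
h=∫h₀ ⇒ L = L₀·Dx.
L = -2·Dx + (1 + 2·x + x^2)·Dx^2  (order 2).
h: a_k = 0, -1, -1, 0, 1/6, -2/15, …
ICs: h(0) = 0, h′(0) = -1.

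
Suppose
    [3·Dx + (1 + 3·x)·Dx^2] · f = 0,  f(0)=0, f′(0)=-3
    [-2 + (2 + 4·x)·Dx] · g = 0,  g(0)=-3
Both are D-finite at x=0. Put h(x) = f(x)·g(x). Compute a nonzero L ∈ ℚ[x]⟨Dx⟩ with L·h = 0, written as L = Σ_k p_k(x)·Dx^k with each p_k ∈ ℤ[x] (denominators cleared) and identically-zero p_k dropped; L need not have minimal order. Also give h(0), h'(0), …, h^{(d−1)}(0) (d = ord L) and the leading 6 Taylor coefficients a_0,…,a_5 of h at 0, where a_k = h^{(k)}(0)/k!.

L = 3·x + (1 + 2·x)·Dx + (1 + 7·x + 16·x^2 + 12·x^3)·Dx^2  (order 2).
h: a_k = 0, 9, -9/2, 9, -45/2, 2367/40, …
ICs: h(0) = 0, h′(0) = 9.

f: a_k = 0, -3, 9/2, -9, 81/4, -243/5, …
g: a_k = -3, -3, 3/2, -3/2, 15/8, -21/8, …
L₀ := L_f ⊗_s L_g (sym. prod.), ord ≤ 2.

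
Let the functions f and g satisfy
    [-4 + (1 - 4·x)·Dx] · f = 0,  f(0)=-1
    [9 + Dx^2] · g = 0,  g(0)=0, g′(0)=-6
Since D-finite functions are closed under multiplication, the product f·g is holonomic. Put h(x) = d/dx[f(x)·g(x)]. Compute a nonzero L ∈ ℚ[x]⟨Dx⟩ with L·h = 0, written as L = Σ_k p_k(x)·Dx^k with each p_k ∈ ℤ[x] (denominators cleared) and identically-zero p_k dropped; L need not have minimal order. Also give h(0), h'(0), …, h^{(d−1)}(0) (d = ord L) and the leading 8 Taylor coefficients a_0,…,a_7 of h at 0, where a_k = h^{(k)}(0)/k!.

L = (-23 - 72·x + 144·x^2) + (-8 + 32·x)·Dx + (1 - 8·x + 16·x^2)·Dx^2  (order 2).
h: a_k = 6, 48, 261, 1392, 27921/4, 167526/5, 6254061/40, 25016244/35, …
ICs: h(0) = 6, h′(0) = 48.

f: a_k = -1, -4, -16, -64, -256, -1024, -4096, -16384, …
g: a_k = 0, -6, 0, 9, 0, -81/20, 0, 243/280, …
L₀ := L_f ⊗_s L_g (sym. prod.), ord ≤ 2.
Derive L from L₀ (diff closure).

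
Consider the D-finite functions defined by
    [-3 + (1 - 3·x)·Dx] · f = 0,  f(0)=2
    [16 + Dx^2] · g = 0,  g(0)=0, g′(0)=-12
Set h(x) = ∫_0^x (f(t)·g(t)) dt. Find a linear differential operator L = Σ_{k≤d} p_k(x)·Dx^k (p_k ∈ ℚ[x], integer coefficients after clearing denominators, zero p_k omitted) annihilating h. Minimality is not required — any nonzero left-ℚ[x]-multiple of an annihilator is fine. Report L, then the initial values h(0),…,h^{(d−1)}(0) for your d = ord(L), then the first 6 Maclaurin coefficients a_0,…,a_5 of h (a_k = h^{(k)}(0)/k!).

L = (-16 + 48·x)·Dx + 6·Dx^2 + (-1 + 3·x)·Dx^3  (order 3).
h: a_k = 0, 0, -12, -24, -38, -456/5, …
ICs: h(0) = 0, h′(0) = 0, h′′(0) = -24.

f: a_k = 2, 6, 18, 54, 162, 486, …
g: a_k = 0, -12, 0, 32, 0, -128/5, …
L₀ := L_f ⊗_s L_g (sym. prod.), ord ≤ 2.
∫: right-multiply L₀ by Dx.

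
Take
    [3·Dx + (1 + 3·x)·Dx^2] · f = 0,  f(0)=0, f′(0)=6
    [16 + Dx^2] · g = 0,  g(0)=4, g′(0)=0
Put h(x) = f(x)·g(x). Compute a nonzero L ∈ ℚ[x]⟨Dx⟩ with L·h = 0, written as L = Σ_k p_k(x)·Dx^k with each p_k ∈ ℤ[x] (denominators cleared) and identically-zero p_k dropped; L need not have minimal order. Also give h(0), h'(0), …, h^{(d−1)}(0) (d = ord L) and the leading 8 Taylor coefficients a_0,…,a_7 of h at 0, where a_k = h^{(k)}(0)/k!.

L = (2272 + 127488·x + 781056·x^2 + 1769472·x^3 + 1327104·x^4) + (4416 + 50112·x + 165888·x^2 + 165888·x^3)·Dx + (1022 + 19392·x + 102816·x^2 + 221184·x^3 + 165888·x^4)·Dx^2 + (276 + 3132·x + 10368·x^2 + 10368·x^3)·Dx^3 + (55 + 714·x + 3375·x^2 + 6912·x^3 + 5184·x^4)·Dx^4  (order 4).
h: a_k = 0, 24, -36, -120, 126, 344/5, -60, 2152/105, …
ICs: h(0) = 0, h′(0) = 24, h′′(0) = -72, h′′′(0) = -720.

f: a_k = 0, 6, -9, 18, -81/2, 486/5, -243, 4374/7, …
g: a_k = 4, 0, -32, 0, 128/3, 0, -1024/45, 0, …
Sym-product of L_f,L_g gives L₀ (≤ ord 4).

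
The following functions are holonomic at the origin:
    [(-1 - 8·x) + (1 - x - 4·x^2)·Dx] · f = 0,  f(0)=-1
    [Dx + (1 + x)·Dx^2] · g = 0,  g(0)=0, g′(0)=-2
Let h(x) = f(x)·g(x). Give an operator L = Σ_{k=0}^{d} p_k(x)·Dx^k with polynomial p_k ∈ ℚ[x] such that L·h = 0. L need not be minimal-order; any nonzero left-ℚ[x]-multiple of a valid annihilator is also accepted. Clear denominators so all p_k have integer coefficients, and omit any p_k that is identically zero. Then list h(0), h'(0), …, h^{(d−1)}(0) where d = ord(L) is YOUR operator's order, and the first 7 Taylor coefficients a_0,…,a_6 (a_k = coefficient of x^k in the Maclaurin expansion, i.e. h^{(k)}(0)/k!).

f: a_k = -1, -1, -5, -9, -29, -65, -181, …
g: a_k = 0, -2, 1, -2/3, 1/2, -2/5, 1/3, …
h₀=f·g: eliminate ⇒ L₀, order ≤ 1·2.
L = (9 + 16·x) + (1 + 19·x + 20·x^2)·Dx + (-1 + 5·x^2 + 4·x^3)·Dx^2  (order 2).
h: a_k = 0, 2, 1, 29/3, 79/6, 1567/30, 3137/30, …
ICs: h(0) = 0, h′(0) = 2.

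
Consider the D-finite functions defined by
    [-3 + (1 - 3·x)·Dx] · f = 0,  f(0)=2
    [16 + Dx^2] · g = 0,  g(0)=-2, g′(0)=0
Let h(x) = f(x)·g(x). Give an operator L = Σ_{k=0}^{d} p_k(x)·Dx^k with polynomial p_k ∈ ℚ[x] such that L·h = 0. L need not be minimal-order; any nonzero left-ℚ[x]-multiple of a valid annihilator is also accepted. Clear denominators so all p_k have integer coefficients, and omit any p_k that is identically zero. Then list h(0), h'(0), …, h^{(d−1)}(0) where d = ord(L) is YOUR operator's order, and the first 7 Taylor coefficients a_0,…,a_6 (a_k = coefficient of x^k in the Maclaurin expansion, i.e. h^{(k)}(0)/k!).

f: a_k = 2, 6, 18, 54, 162, 486, 1458, …
g: a_k = -2, 0, 16, 0, -64/3, 0, 512/45, …
L₀ := L_f ⊗_s L_g (sym. prod.), ord ≤ 2.
L = (-16 + 48·x) + 6·Dx + (-1 + 3·x)·Dx^2  (order 2).
h: a_k = -4, -12, -4, -12, -236/3, -236, -30836/45, …
ICs: h(0) = -4, h′(0) = -12.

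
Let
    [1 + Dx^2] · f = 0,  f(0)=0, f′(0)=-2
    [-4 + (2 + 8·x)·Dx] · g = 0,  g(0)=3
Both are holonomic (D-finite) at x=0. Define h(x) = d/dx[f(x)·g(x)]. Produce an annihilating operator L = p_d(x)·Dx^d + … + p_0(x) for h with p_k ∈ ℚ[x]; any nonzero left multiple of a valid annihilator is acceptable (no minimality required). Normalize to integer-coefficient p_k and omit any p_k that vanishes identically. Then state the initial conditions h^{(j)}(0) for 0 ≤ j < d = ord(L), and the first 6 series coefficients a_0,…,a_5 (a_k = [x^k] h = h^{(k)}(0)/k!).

L = (-7 + 336·x + 736·x^2 + 256·x^3 + 256·x^4) + (44 + 144·x - 192·x^2 - 256·x^3)·Dx + (13 + 112·x + 288·x^2 + 256·x^3 + 256·x^4)·Dx^2  (order 2).
h: a_k = -6, -24, 39, -88, 1159/4, -4923/5, …
ICs: h(0) = -6, h′(0) = -24.

f: a_k = 0, -2, 0, 1/3, 0, -1/60, …
g: a_k = 3, 6, -6, 12, -30, 84, …
f·g: L₀ = L_f ⊗_s L_g, ord ≤ 2·1.
h₀' ⇒ L via d/dx closure of L₀.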